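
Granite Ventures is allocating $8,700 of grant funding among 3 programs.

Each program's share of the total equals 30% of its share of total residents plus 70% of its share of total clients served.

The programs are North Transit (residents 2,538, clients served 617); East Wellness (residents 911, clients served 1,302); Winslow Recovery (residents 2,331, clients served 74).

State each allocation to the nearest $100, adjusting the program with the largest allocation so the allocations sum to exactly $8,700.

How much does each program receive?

Residents total 5,780; clients served total 1,993.
Combined weights (30% residents + 70% clients served): North Transit 0.3484; East Wellness 0.5046; Winslow Recovery 0.1470.
Unrounded shares: North Transit 3,031.42; East Wellness 4,389.88; Winslow Recovery 1,278.70.
At nearest $100: North Transit $3,000; East Wellness $4,400; Winslow Recovery $1,300. Sum = $8,700.
No rounding difference to absorb.

North Transit: $3,000 | East Wellness: $4,400 | Winslow Recovery: $1,300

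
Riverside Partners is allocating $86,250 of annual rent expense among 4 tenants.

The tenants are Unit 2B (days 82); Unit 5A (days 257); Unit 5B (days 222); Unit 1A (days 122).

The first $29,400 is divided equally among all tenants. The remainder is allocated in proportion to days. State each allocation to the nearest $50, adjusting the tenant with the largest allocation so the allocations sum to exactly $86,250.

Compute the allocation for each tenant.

$29,400 shared equally gives $7,350 per tenant.
Remainder $56,850 by days (total 683): Unit 2B 6,825.33 → $6,850; Unit 5A 21,391.58 → $21,400; Unit 5B 18,478.33 → $18,500; Unit 1A 10,154.76 → $10,150.
Rounding difference −$50 on remainder applied to Unit 5A.
Totals: Unit 2B $7,350 + $6,850 = $14,200; Unit 5A $7,350 + $21,350 = $28,700; Unit 5B $7,350 + $18,500 = $25,850; Unit 1A $7,350 + $10,150 = $17,500.

Unit 2B: $14,200 · Unit 5A: $28,700 · Unit 5B: $25,850 · Unit 1A: $17,500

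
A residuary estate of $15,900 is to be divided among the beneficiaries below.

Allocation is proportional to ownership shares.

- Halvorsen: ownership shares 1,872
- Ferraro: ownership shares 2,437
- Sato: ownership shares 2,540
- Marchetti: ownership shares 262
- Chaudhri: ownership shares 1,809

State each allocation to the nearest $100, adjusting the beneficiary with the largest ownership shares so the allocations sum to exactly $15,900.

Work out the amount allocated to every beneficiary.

Total ownership shares = 8,920.
Raw shares: Halvorsen 1,872/8,920 × $15,900 = 3,336.86; Ferraro 2,437/8,920 × $15,900 = 4,343.98; Sato 2,540/8,920 × $15,900 = 4,527.58; Marchetti 262/8,920 × $15,900 = 467.02; Chaudhri 1,809/8,920 × $15,900 = 3,224.56.
At nearest $100: Halvorsen $3,300; Ferraro $4,300; Sato $4,500; Marchetti $500; Chaudhri $3,200. Sum = $15,800.
Difference $15,900 − $15,800 = +$100 applied to largest ownership shares (Sato): Sato becomes $4,600.

Halvorsen: $3,300 · Ferraro: $4,300 · Sato: $4,600 · Marchetti: $500 · Chaudhri: $3,200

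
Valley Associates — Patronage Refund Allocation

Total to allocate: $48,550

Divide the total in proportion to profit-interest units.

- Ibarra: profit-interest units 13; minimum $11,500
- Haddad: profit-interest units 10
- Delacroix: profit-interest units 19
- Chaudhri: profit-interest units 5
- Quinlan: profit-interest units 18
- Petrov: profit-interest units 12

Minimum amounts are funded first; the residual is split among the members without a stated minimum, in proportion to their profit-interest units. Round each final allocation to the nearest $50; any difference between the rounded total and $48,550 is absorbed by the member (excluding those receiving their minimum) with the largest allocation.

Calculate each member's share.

Ibarra: $11,500 | Haddad: $5,800 | Delacroix: $11,000 | Chaudhri: $2,900 | Quinlan: $10,400 | Petrov: $6,950

Guaranteed amounts: Ibarra $11,500. Balance $37,050.
Balance split over remaining profit-interest units 64: Haddad 5,789.06 → $5,800; Delacroix 10,999.22 → $11,000; Chaudhri 2,894.53 → $2,900; Quinlan 10,420.31 → $10,400; Petrov 6,946.88 → $6,950.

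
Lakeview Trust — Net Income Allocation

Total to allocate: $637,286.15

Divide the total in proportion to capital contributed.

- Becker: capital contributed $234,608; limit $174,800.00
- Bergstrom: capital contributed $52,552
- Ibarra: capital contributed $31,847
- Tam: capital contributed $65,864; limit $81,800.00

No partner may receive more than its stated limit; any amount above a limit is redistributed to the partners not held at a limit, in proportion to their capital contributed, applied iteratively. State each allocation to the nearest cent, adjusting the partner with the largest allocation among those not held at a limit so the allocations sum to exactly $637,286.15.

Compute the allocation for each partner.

Total capital contributed = 384,871.
Unconstrained shares: Becker 388,474.1357; Bergstrom 87,017.8885; Ibarra 52,733.6485; Tam 109,060.4774.
Held at cap: Becker ($174,800.00), Tam ($81,800.00); balance $380,686.15 reallocated over remaining capital contributed 84,399.
Redistributed shares: Bergstrom 237,038.5734 → $237,038.57; Ibarra 143,647.5766 → $143,647.58.

Becker: $174,800.00 | Bergstrom: $237,038.57 | Ibarra: $143,647.58 | Tam: $81,800.00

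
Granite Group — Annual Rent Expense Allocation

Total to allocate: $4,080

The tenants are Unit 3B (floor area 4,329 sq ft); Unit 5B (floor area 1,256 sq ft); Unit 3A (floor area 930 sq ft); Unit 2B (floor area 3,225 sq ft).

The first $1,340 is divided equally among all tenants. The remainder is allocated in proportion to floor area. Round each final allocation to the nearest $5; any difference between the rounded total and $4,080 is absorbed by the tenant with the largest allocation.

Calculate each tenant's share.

$1,340 shared equally gives $335 per tenant.
Remainder $2,740 by floor area (total 9,740): Unit 3B 1,217.81 → $1,220; Unit 5B 353.33 → $355; Unit 3A 261.62 → $260; Unit 2B 907.24 → $905.
Totals: Unit 3B $335 + $1,220 = $1,555; Unit 5B $335 + $355 = $690; Unit 3A $335 + $260 = $595; Unit 2B $335 + $905 = $1,240.

Unit 3B: $1,555 · Unit 5B: $690 · Unit 3A: $595 · Unit 2B: $1,240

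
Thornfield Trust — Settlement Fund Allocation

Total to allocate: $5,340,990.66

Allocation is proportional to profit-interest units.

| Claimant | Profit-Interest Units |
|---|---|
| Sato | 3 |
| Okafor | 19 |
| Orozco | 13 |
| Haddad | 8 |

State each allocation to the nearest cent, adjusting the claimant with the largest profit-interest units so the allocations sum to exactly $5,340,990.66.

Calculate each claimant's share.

Total profit-interest units = 3 + 19 + 13 + 8 = 43.
Unrounded shares: Sato 372,627.2553; Okafor 2,359,972.6172; Orozco 1,614,718.1065; Haddad 993,672.6809.
After rounding (cent): Sato $372,627.26; Okafor $2,359,972.62; Orozco $1,614,718.11; Haddad $993,672.68. Sum = $5,340,990.67.
Difference $5,340,990.66 − $5,340,990.67 = −$0.01 applied to largest profit-interest units (Okafor): Okafor becomes $2,359,972.61.

Sato: $372,627.26 | Okafor: $2,359,972.61 | Orozco: $1,614,718.11 | Haddad: $993,672.68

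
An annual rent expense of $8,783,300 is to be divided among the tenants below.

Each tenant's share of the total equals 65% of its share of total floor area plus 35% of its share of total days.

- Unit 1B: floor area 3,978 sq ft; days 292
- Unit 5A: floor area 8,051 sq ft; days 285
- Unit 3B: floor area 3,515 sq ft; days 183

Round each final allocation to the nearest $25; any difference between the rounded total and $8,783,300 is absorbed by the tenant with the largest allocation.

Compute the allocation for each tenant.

Unit 1B: $2,642,200 · Unit 5A: $4,109,850 · Unit 3B: $2,031,250

Totals — floor area 15,544, days 760.
Combined weights (65% floor area + 35% days): Unit 1B 0.3008; Unit 5A 0.4679; Unit 3B 0.2313.
Raw shares: Unit 1B 2,642,199.58; Unit 5A 4,109,854.34; Unit 3B 2,031,246.08.
At nearest $25: Unit 1B $2,642,200; Unit 5A $4,109,850; Unit 3B $2,031,250. Sum = $8,783,300.
Rounded total matches; no reconciliation needed.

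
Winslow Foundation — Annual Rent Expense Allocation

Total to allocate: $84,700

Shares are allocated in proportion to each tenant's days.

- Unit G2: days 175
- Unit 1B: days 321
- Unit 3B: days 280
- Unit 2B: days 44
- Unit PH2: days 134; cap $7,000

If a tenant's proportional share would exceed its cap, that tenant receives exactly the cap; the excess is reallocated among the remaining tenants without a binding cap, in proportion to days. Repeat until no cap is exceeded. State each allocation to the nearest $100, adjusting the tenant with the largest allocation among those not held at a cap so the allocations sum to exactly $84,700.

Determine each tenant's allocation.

Days total: 954.
Pro-rata shares before constraints: Unit G2 15,537.21; Unit 1B 28,499.69; Unit 3B 24,859.54; Unit 2B 3,906.50; Unit PH2 11,897.06.
Cap binds for Unit PH2 ($7,000); residual $77,700 reallocated over remaining days 820.
Shares after redistribution: Unit G2 16,582.32 → $16,600; Unit 1B 30,416.71 → $30,400; Unit 3B 26,531.71 → $26,500; Unit 2B 4,169.27 → $4,200.

Unit G2: $16,600; Unit 1B: $30,400; Unit 3B: $26,500; Unit 2B: $4,200; Unit PH2: $7,000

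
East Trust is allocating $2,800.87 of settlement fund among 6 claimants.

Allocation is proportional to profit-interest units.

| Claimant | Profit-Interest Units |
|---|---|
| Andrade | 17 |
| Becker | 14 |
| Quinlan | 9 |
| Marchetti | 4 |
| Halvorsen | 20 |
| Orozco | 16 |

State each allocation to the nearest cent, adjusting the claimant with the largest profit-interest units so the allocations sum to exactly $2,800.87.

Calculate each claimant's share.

Combined profit-interest units = 17 + 14 + 9 + 4 + 20 + 16 = 80.
Proportional shares: Andrade 595.1849; Becker 490.1522; Quinlan 315.0979; Marchetti 140.0435; Halvorsen 700.2175; Orozco 560.1740.
After rounding (cent): Andrade $595.18; Becker $490.15; Quinlan $315.10; Marchetti $140.04; Halvorsen $700.22; Orozco $560.17. Sum = $2,800.86.
Difference $2,800.87 − $2,800.86 = +$0.01 applied to largest profit-interest units (Halvorsen): Halvorsen becomes $700.23.

Andrade: $595.18; Becker: $490.15; Quinlan: $315.10; Marchetti: $140.04; Halvorsen: $700.23; Orozco: $560.17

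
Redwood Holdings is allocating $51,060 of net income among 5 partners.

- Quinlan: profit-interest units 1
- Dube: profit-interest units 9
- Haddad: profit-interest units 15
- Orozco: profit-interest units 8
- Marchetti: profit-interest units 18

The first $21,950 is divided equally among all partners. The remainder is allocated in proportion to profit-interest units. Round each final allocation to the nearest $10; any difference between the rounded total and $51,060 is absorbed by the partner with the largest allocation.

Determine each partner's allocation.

$21,950 shared equally gives $4,390 per partner.
Remainder $29,110 by profit-interest units (total 51): Quinlan 570.78 → $570; Dube 5,137.06 → $5,140; Haddad 8,561.76 → $8,560; Orozco 4,566.27 → $4,570; Marchetti 10,274.12 → $10,270.
Totals: Quinlan $4,390 + $570 = $4,960; Dube $4,390 + $5,140 = $9,530; Haddad $4,390 + $8,560 = $12,950; Orozco $4,390 + $4,570 = $8,960; Marchetti $4,390 + $10,270 = $14,660.

Quinlan: $4,960 | Dube: $9,530 | Haddad: $12,950 | Orozco: $8,960 | Marchetti: $14,660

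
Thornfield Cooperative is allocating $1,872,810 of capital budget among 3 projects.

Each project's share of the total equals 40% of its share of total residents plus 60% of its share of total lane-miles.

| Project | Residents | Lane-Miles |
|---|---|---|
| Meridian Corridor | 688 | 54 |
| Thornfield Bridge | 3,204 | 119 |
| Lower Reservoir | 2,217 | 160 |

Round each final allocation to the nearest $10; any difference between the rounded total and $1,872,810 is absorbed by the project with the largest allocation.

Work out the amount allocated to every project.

Totals — residents 6,109, lane-miles 333.
Combined weights (40% residents + 60% lane-miles): Meridian Corridor 0.1423; Thornfield Bridge 0.4242; Lower Reservoir 0.4335.
Unrounded shares: Meridian Corridor 266,586.24; Thornfield Bridge 794,452.09; Lower Reservoir 811,771.67.
At nearest $10: Meridian Corridor $266,590; Thornfield Bridge $794,450; Lower Reservoir $811,770. Sum = $1,872,810.
No rounding difference to absorb.

Meridian Corridor: $266,590 · Thornfield Bridge: $794,450 · Lower Reservoir: $811,770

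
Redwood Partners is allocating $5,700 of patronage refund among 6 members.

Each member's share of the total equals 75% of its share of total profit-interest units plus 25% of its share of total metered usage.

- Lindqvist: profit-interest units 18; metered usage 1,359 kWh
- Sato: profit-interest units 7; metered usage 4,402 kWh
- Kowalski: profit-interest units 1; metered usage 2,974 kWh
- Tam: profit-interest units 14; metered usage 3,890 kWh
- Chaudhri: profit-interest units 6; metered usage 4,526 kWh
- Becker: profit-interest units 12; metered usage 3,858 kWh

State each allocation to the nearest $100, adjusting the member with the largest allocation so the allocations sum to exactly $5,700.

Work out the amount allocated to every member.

Lindqvist: $1,500 · Sato: $800 · Kowalski: $300 · Tam: $1,300 · Chaudhri: $700 · Becker: $1,100

Profit-interest units total 58; metered usage total 21,009.
Blended shares (75% profit-interest units + 25% metered usage): Lindqvist 0.2489; Sato 0.1429; Kowalski 0.0483; Tam 0.2273; Chaudhri 0.1314; Becker 0.2011.
Unrounded shares: Lindqvist 1,418.90; Sato 814.53; Kowalski 275.43; Tam 1,295.75; Chaudhri 749.23; Becker 1,146.16.
After rounding ($100): Lindqvist $1,400; Sato $800; Kowalski $300; Tam $1,300; Chaudhri $700; Becker $1,100. Sum = $5,600.
Difference $5,700 − $5,600 = +$100 applied to largest allocation (Lindqvist): Lindqvist becomes $1,500.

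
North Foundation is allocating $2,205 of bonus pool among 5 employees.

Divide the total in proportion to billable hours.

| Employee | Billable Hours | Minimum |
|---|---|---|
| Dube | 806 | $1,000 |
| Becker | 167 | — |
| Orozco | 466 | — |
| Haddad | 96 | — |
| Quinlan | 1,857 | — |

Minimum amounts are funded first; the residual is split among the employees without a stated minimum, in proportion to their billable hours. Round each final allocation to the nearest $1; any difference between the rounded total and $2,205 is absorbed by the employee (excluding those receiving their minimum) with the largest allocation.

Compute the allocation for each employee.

Fund the minimums — Dube $1,000. Remaining pool $1,205.
Remaining pool split over remaining billable hours 2,586: Becker 77.82 → $78; Orozco 217.14 → $217; Haddad 44.73 → $45; Quinlan 865.31 → $865.

Dube: $1,000 · Becker: $78 · Orozco: $217 · Haddad: $45 · Quinlan: $865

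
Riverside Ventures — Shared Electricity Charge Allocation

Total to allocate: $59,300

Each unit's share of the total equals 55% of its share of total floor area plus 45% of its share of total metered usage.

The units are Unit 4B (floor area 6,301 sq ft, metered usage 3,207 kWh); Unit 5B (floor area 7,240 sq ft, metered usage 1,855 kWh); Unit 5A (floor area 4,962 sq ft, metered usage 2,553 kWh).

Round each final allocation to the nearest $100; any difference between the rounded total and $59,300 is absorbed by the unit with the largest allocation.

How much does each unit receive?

Floor area total 18,503; metered usage total 7,615.
Composite weights (55% floor area + 45% metered usage): Unit 4B 0.3768; Unit 5B 0.3248; Unit 5A 0.2984.
Raw shares: Unit 4B 22,344.88; Unit 5B 19,262.27; Unit 5A 17,692.85.
Rounded to nearest $100: Unit 4B $22,300; Unit 5B $19,300; Unit 5A $17,700. Sum = $59,300.
Rounded total matches; no reconciliation needed.

Unit 4B: $22,300 · Unit 5B: $19,300 · Unit 5A: $17,700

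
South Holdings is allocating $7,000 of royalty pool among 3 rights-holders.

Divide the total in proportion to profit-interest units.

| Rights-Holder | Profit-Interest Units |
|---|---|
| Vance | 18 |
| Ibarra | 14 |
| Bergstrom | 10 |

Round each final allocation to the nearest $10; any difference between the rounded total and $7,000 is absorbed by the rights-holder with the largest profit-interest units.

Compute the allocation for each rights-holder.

Vance: $3,000 · Ibarra: $2,330 · Bergstrom: $1,670

Combined profit-interest units = 18 + 14 + 10 = 42.
Pro-rata amounts: Vance 3,000.00; Ibarra 2,333.33; Bergstrom 1,666.67.
At nearest $10: Vance $3,000; Ibarra $2,330; Bergstrom $1,670. Sum = $7,000.
Sum already equals the total — no adjustment.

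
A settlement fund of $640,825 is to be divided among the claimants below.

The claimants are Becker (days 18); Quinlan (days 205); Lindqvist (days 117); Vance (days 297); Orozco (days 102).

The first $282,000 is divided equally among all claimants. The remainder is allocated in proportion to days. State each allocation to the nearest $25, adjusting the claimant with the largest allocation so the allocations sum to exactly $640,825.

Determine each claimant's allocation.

Becker: $65,150 · Quinlan: $155,950 · Lindqvist: $113,200 · Vance: $200,600 · Orozco: $105,925

Equal tier: $282,000 ÷ 5 = $56,400 apiece.
Remainder $358,825 by days (total 739): Becker 8,739.99 → $8,750; Quinlan 99,538.73 → $99,550; Lindqvist 56,809.91 → $56,800; Vance 144,209.78 → $144,200; Orozco 49,526.59 → $49,525.
Totals: Becker $56,400 + $8,750 = $65,150; Quinlan $56,400 + $99,550 = $155,950; Lindqvist $56,400 + $56,800 = $113,200; Vance $56,400 + $144,200 = $200,600; Orozco $56,400 + $49,525 = $105,925.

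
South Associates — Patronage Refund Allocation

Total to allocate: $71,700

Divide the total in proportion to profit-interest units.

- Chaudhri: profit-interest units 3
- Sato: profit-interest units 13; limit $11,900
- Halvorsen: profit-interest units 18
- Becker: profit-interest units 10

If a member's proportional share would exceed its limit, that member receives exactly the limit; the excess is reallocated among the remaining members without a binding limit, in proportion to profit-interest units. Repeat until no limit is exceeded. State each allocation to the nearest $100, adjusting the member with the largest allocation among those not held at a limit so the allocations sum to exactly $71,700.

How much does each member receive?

Total profit-interest units = 44.
Unconstrained shares: Chaudhri 4,888.64; Sato 21,184.09; Halvorsen 29,331.82; Becker 16,295.45.
Cap binds for Sato ($11,900); balance $59,800 reallocated over remaining profit-interest units 31.
Redistributed shares: Chaudhri 5,787.10 → $5,800; Halvorsen 34,722.58 → $34,700; Becker 19,290.32 → $19,300.

Chaudhri: $5,800 | Sato: $11,900 | Halvorsen: $34,700 | Becker: $19,300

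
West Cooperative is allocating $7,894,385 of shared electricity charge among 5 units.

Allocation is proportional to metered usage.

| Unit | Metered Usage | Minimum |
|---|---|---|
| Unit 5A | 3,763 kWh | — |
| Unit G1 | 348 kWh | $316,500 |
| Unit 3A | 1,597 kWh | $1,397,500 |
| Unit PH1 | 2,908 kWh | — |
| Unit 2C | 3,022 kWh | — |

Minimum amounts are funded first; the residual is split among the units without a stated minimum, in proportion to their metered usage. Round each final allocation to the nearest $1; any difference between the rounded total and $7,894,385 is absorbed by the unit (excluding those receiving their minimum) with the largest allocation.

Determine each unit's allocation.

Minimums first: Unit G1 $316,500; Unit 3A $1,397,500. Residual $6,180,385.
Residual split over remaining metered usage 9,693: Unit 5A 2,399,338.57 → $2,399,339; Unit PH1 1,854,179.26 → $1,854,179; Unit 2C 1,926,867.17 → $1,926,867.

Unit 5A: $2,399,339 · Unit G1: $316,500 · Unit 3A: $1,397,500 · Unit PH1: $1,854,179 · Unit 2C: $1,926,867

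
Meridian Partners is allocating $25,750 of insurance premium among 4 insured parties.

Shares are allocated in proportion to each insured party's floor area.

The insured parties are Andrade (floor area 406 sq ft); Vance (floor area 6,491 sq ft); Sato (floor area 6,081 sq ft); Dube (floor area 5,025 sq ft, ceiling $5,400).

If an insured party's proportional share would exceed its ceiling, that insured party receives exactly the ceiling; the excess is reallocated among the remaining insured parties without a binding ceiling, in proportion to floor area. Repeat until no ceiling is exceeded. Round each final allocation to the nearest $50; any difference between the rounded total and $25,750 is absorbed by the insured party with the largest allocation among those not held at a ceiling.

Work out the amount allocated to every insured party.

Sum of floor area: 18,003.
Proportional shares (ignoring caps): Andrade 580.71; Vance 9,284.19; Sato 8,697.76; Dube 7,187.34.
Held at cap: Dube ($5,400); remaining pool $20,350 reallocated over remaining floor area 12,978.
Shares after redistribution: Andrade 636.62 → $650; Vance 10,178.14 → $10,200; Sato 9,535.24 → $9,550.
Rounding difference −$50 applied to Vance → $10,150.

Andrade: $650; Vance: $10,150; Sato: $9,550; Dube: $5,400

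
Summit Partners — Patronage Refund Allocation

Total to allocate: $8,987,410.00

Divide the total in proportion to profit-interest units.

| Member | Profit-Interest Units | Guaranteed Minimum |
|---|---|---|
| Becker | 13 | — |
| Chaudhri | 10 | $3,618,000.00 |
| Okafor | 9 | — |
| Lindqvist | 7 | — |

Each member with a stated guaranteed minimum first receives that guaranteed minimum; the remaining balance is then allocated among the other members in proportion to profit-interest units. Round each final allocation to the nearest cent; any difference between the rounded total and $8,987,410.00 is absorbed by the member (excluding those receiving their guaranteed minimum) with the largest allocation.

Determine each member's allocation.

Becker: $2,406,976.90; Chaudhri: $3,618,000.00; Okafor: $1,666,368.62; Lindqvist: $1,296,064.48

Minimums first: Chaudhri $3,618,000.00. Balance $5,369,410.00.
Balance split over remaining profit-interest units 29: Becker 2,406,976.8966 → $2,406,976.90; Okafor 1,666,368.6207 → $1,666,368.62; Lindqvist 1,296,064.4828 → $1,296,064.48.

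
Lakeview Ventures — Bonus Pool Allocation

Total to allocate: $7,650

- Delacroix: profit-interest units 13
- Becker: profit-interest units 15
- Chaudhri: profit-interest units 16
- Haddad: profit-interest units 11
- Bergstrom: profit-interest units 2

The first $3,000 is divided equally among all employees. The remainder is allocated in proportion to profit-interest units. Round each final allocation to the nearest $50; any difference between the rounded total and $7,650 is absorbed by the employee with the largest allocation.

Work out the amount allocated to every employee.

Delacroix: $1,650 | Becker: $1,800 | Chaudhri: $1,950 | Haddad: $1,500 | Bergstrom: $750

Equal tier: $3,000 ÷ 5 = $600 apiece.
Remainder $4,650 by profit-interest units (total 57): Delacroix 1,060.53 → $1,050; Becker 1,223.68 → $1,200; Chaudhri 1,305.26 → $1,300; Haddad 897.37 → $900; Bergstrom 163.16 → $150.
Rounding difference +$50 on remainder applied to Chaudhri.
Totals: Delacroix $600 + $1,050 = $1,650; Becker $600 + $1,200 = $1,800; Chaudhri $600 + $1,350 = $1,950; Haddad $600 + $900 = $1,500; Bergstrom $600 + $150 = $750.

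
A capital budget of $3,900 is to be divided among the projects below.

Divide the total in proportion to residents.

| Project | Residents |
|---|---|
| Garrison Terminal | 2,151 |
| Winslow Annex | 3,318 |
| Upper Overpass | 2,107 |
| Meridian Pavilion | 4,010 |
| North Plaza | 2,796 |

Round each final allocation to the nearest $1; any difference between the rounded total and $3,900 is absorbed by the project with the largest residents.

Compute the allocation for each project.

Total residents = 2,151 + 3,318 + 2,107 + 4,010 + 2,796 = 14,382.
Unrounded shares: Garrison Terminal 583.29; Winslow Annex 899.75; Upper Overpass 571.36; Meridian Pavilion 1,087.40; North Plaza 758.20.
Rounded to nearest $1: Garrison Terminal $583; Winslow Annex $900; Upper Overpass $571; Meridian Pavilion $1,087; North Plaza $758. Sum = $3,899.
Difference $3,900 − $3,899 = +$1 applied to largest residents (Meridian Pavilion): Meridian Pavilion becomes $1,088.

Garrison Terminal: $583 | Winslow Annex: $900 | Upper Overpass: $571 | Meridian Pavilion: $1,088 | North Plaza: $758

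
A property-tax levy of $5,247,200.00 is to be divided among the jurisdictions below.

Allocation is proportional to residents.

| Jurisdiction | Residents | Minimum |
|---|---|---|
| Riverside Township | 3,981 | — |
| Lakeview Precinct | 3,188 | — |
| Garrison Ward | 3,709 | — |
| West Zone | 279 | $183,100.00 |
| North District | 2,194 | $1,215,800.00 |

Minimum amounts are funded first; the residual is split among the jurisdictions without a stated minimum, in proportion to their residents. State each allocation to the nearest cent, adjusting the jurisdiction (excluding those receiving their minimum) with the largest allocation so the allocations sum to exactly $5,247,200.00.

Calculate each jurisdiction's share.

Riverside Township: $1,408,354.69 · Lakeview Precinct: $1,127,815.81 · Garrison Ward: $1,312,129.50 · West Zone: $183,100.00 · North District: $1,215,800.00

Fund the minimums — West Zone $183,100.00; North District $1,215,800.00. Remaining pool $3,848,300.00.
Remaining pool split over remaining residents 10,878: Riverside Township 1,408,354.6884 → $1,408,354.69; Lakeview Precinct 1,127,815.8117 → $1,127,815.81; Garrison Ward 1,312,129.4999 → $1,312,129.50.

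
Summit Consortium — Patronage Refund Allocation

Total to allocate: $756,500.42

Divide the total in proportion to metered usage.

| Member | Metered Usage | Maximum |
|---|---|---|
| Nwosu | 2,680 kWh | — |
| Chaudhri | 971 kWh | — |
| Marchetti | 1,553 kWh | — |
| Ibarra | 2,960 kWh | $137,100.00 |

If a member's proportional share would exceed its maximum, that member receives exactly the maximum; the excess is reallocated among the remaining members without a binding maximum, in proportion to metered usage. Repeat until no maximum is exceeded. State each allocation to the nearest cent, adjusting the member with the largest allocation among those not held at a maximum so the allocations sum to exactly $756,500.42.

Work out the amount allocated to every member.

Nwosu: $318,984.07 | Chaudhri: $115,572.22 | Marchetti: $184,844.13 | Ibarra: $137,100.00

Sum of metered usage: 8,164.
Proportional shares (ignoring caps): Nwosu 248,336.7376; Chaudhri 89,975.7359; Marchetti 143,905.5796; Ibarra 274,282.3669.
Held at cap: Ibarra ($137,100.00); residual $619,400.42 reallocated over remaining metered usage 5,204.
Remaining shares: Nwosu 318,984.0749 → $318,984.07; Chaudhri 115,572.2152 → $115,572.22; Marchetti 184,844.1300 → $184,844.13.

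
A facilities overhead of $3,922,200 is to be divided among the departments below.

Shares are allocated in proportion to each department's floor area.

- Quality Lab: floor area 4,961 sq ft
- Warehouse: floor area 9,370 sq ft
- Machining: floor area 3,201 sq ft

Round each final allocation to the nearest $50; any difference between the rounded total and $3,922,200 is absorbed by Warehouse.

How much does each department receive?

Combined floor area = 17,532.
Proportional shares: Quality Lab 4,961/17,532 × $3,922,200 = 1,109,858.21; Warehouse 9,370/17,532 × $3,922,200 = 2,096,224.85; Machining 3,201/17,532 × $3,922,200 = 716,116.94.
At nearest $50: Quality Lab $1,109,850; Warehouse $2,096,200; Machining $716,100. Sum = $3,922,150.
Difference $3,922,200 − $3,922,150 = +$50 applied to Warehouse: Warehouse becomes $2,096,250.

Quality Lab: $1,109,850 · Warehouse: $2,096,250 · Machining: $716,100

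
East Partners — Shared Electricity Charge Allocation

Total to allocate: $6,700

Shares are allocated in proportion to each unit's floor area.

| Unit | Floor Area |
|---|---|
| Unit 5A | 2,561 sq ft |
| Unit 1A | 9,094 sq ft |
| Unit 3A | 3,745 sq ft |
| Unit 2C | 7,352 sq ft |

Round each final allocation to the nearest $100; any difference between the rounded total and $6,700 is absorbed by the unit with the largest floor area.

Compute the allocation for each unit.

Sum of floor area: 22,752.
Proportional shares: Unit 5A 2,561/22,752 × $6,700 = 754.16; Unit 1A 9,094/22,752 × $6,700 = 2,678.00; Unit 3A 3,745/22,752 × $6,700 = 1,102.83; Unit 2C 7,352/22,752 × $6,700 = 2,165.01.
Rounded to nearest $100: Unit 5A $800; Unit 1A $2,700; Unit 3A $1,100; Unit 2C $2,200. Sum = $6,800.
Difference $6,700 − $6,800 = −$100 applied to largest floor area (Unit 1A): Unit 1A becomes $2,600.

Unit 5A: $800; Unit 1A: $2,600; Unit 3A: $1,100; Unit 2C: $2,200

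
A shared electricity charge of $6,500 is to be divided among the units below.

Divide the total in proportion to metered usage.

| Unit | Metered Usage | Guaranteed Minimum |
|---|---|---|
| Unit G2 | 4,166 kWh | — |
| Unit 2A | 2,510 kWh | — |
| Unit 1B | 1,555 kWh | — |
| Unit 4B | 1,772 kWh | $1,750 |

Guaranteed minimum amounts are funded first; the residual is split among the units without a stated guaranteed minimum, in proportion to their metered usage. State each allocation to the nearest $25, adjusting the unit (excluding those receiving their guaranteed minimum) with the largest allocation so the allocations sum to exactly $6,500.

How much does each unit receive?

Guaranteed amounts: Unit 4B $1,750. Balance $4,750.
Balance split over remaining metered usage 8,231: Unit G2 2,404.14 → $2,400; Unit 2A 1,448.49 → $1,450; Unit 1B 897.37 → $900.

Unit G2: $2,400 · Unit 2A: $1,450 · Unit 1B: $900 · Unit 4B: $1,750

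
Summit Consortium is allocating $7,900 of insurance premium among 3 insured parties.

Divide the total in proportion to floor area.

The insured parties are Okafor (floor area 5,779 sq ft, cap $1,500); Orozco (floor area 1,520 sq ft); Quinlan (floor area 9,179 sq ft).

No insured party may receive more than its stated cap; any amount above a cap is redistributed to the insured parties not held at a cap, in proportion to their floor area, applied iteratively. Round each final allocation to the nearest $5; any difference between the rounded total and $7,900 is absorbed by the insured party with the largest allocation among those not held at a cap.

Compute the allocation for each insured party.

Combined floor area = 16,478.
Pro-rata shares before constraints: Okafor 2,770.61; Orozco 728.73; Quinlan 4,400.66.
Cap binds for Okafor ($1,500); residual $6,400 reallocated over remaining floor area 10,699.
Redistributed shares: Orozco 909.24 → $910; Quinlan 5,490.76 → $5,490.

Okafor: $1,500; Orozco: $910; Quinlan: $5,490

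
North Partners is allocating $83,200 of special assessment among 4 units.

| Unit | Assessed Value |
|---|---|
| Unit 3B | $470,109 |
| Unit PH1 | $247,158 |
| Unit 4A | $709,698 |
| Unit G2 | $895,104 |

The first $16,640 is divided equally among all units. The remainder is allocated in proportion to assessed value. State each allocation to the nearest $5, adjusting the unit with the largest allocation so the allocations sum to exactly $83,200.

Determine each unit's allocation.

$16,640 shared equally gives $4,160 per unit.
Remainder $66,560 by assessed value (total 2,322,069): Unit 3B 13,475.25 → $13,475; Unit PH1 7,084.56 → $7,085; Unit 4A 20,342.85 → $20,345; Unit G2 25,657.34 → $25,655.
Totals: Unit 3B $4,160 + $13,475 = $17,635; Unit PH1 $4,160 + $7,085 = $11,245; Unit 4A $4,160 + $20,345 = $24,505; Unit G2 $4,160 + $25,655 = $29,815.

Unit 3B: $17,635; Unit PH1: $11,245; Unit 4A: $24,505; Unit G2: $29,815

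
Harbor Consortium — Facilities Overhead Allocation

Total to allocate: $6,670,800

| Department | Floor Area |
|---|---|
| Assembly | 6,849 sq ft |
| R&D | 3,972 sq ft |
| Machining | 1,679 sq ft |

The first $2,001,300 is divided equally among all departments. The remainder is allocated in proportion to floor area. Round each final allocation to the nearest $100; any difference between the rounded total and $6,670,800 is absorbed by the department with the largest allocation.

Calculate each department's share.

Assembly: $3,225,600 · R&D: $2,150,900 · Machining: $1,294,300

First tranche $2,001,300 split equally: $667,100 each.
Remainder $4,669,500 by floor area (total 12,500): Assembly 2,558,512.44 → $2,558,500; R&D 1,483,780.32 → $1,483,800; Machining 627,207.24 → $627,200.
Totals: Assembly $667,100 + $2,558,500 = $3,225,600; R&D $667,100 + $1,483,800 = $2,150,900; Machining $667,100 + $627,200 = $1,294,300.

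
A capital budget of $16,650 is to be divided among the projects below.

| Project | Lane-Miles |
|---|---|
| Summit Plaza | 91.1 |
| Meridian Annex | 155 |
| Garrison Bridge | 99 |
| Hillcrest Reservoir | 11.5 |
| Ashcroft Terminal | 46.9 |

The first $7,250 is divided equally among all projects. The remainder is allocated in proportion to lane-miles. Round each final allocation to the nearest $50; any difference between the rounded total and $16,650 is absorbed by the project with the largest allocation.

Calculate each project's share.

Summit Plaza: $3,550 · Meridian Annex: $5,100 · Garrison Bridge: $3,750 · Hillcrest Reservoir: $1,700 · Ashcroft Terminal: $2,550

Equal tier: $7,250 ÷ 5 = $1,450 apiece.
Remainder $9,400 by lane-miles (total 403.5): Summit Plaza 2,122.28 → $2,100; Meridian Annex 3,610.90 → $3,600; Garrison Bridge 2,306.32 → $2,300; Hillcrest Reservoir 267.91 → $250; Ashcroft Terminal 1,092.59 → $1,100.
Rounding difference +$50 on remainder applied to Meridian Annex.
Totals: Summit Plaza $1,450 + $2,100 = $3,550; Meridian Annex $1,450 + $3,650 = $5,100; Garrison Bridge $1,450 + $2,300 = $3,750; Hillcrest Reservoir $1,450 + $250 = $1,700; Ashcroft Terminal $1,450 + $1,100 = $2,550.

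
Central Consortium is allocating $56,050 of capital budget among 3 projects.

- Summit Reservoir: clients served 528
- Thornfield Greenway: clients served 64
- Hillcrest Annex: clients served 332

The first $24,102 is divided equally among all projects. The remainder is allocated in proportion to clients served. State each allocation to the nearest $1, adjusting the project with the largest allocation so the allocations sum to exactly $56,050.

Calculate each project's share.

Summit Reservoir: $26,290 | Thornfield Greenway: $10,247 | Hillcrest Annex: $19,513

Equal tier: $24,102 ÷ 3 = $8,034 apiece.
Remainder $31,948 by clients served (total 924): Summit Reservoir 18,256.00 → $18,256; Thornfield Greenway 2,212.85 → $2,213; Hillcrest Annex 11,479.15 → $11,479.
Totals: Summit Reservoir $8,034 + $18,256 = $26,290; Thornfield Greenway $8,034 + $2,213 = $10,247; Hillcrest Annex $8,034 + $11,479 = $19,513.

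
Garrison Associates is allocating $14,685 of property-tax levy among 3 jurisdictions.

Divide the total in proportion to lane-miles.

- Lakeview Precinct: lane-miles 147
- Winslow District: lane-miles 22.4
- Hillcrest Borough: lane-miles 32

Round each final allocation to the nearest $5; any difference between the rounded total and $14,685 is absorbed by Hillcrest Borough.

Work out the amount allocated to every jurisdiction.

Combined lane-miles = 201.4.
Proportional shares: Lakeview Precinct 147/201.4 × $14,685 = 10,718.45; Winslow District 22.4/201.4 × $14,685 = 1,633.29; Hillcrest Borough 32/201.4 × $14,685 = 2,333.27.
Rounded to nearest $5: Lakeview Precinct $10,720; Winslow District $1,635; Hillcrest Borough $2,335. Sum = $14,690.
Difference $14,685 − $14,690 = −$5 applied to Hillcrest Borough: Hillcrest Borough becomes $2,330.

Lakeview Precinct: $10,720; Winslow District: $1,635; Hillcrest Borough: $2,330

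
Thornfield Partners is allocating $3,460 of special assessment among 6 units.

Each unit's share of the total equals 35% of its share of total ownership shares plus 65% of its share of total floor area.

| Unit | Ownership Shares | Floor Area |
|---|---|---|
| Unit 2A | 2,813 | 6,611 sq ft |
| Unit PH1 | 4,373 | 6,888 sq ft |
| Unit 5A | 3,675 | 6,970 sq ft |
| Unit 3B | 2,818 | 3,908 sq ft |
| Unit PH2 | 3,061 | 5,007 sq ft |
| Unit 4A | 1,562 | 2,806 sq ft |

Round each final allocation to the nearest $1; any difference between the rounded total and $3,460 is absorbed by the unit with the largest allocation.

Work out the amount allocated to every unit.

Totals — ownership shares 18,302, floor area 32,190.
Blended shares (35% ownership shares + 65% floor area): Unit 2A 0.1873; Unit PH1 0.2227; Unit 5A 0.2110; Unit 3B 0.1328; Unit PH2 0.1596; Unit 4A 0.0865.
Unrounded shares: Unit 2A 648.02; Unit PH1 770.59; Unit 5A 730.13; Unit 3B 459.498; Unit PH2 552.36; Unit 4A 299.40.
After rounding ($1): Unit 2A $648; Unit PH1 $771; Unit 5A $730; Unit 3B $459; Unit PH2 $552; Unit 4A $299. Sum = $3,459.
Difference $3,460 − $3,459 = +$1 applied to largest allocation (Unit PH1): Unit PH1 becomes $772.

Unit 2A: $648; Unit PH1: $772; Unit 5A: $730; Unit 3B: $459; Unit PH2: $552; Unit 4A: $299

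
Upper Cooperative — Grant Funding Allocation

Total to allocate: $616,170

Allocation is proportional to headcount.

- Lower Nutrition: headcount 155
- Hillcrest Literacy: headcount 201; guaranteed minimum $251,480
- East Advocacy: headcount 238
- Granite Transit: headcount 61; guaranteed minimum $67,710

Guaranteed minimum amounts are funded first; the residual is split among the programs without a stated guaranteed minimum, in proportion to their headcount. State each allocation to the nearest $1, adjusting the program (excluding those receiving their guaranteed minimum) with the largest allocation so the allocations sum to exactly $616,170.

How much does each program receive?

Fund the minimums — Hillcrest Literacy $251,480; Granite Transit $67,710. Balance $296,980.
Balance split over remaining headcount 393: Lower Nutrition 117,129.52 → $117,130; East Advocacy 179,850.48 → $179,850.

Lower Nutrition: $117,130 | Hillcrest Literacy: $251,480 | East Advocacy: $179,850 | Granite Transit: $67,710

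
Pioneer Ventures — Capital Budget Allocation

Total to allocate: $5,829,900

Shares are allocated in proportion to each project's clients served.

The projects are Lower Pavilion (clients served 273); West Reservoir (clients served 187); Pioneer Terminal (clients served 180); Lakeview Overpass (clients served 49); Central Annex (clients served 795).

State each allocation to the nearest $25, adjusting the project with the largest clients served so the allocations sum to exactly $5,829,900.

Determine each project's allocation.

Lower Pavilion: $1,072,475 | West Reservoir: $734,625 | Pioneer Terminal: $707,125 | Lakeview Overpass: $192,500 | Central Annex: $3,123,175

Combined clients served = 1,484.
Raw shares: Lower Pavilion 273/1,484 × $5,829,900 = 1,072,481.60; West Reservoir 187/1,484 × $5,829,900 = 734,630.26; Pioneer Terminal 180/1,484 × $5,829,900 = 707,130.73; Lakeview Overpass 49/1,484 × $5,829,900 = 192,496.70; Central Annex 795/1,484 × $5,829,900 = 3,123,160.71.
Rounded to nearest $25: Lower Pavilion $1,072,475; West Reservoir $734,625; Pioneer Terminal $707,125; Lakeview Overpass $192,500; Central Annex $3,123,150. Sum = $5,829,875.
Difference $5,829,900 − $5,829,875 = +$25 applied to largest clients served (Central Annex): Central Annex becomes $3,123,175.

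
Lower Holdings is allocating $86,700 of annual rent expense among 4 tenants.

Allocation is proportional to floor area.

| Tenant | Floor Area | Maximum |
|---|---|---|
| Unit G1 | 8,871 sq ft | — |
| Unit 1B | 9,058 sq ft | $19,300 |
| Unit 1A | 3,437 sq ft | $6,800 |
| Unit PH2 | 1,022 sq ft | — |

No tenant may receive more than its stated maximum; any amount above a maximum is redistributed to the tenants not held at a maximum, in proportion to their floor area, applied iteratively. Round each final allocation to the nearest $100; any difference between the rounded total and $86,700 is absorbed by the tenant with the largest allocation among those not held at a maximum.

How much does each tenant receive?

Total floor area = 22,388.
Proportional shares (ignoring caps): Unit G1 34,353.93; Unit 1B 35,078.10; Unit 1A 13,310.16; Unit PH2 3,957.81.
Capped: Unit 1B ($19,300), Unit 1A ($6,800); remaining pool $60,600 reallocated over remaining floor area 9,893.
Shares after redistribution: Unit G1 54,339.69 → $54,300; Unit PH2 6,260.31 → $6,300.

Unit G1: $54,300; Unit 1B: $19,300; Unit 1A: $6,800; Unit PH2: $6,300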